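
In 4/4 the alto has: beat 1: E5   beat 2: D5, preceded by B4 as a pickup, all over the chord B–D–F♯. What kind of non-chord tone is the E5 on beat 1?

The harmony at that moment is B minor triad (B, D, F♯); E5 is not a chord tone.
It is approached by leap up from B4 and left by step down to D5.
Leap in, step out, metrically accented — an appoggiatura.

Appoggiatura.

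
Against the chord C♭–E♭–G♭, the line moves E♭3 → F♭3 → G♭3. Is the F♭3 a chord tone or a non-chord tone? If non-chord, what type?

Non-chord tone — a passing tone.

The harmony at that moment is C♭ major triad (C♭, E♭, G♭); F♭3 is not a chord tone.
It is approached by step up from E♭3 and left by step up to G♭3.
Step in, step out in the same direction — a passing tone.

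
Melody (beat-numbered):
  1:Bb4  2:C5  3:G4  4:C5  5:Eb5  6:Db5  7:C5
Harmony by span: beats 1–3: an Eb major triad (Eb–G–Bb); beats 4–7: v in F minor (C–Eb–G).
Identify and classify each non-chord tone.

C5 (beat 2) — escape tone; Db5 (beat 6) — passing tone.

The harmony at that moment is Eb major triad (Eb, G, Bb); C5 is not a chord tone.
It is approached by step up from Bb4 and left by leap down to G4.
Step in, leap out — an escape tone.
The harmony at that moment is C minor triad (C, Eb, G); Db5 is not a chord tone.
It is approached by step down from Eb5 and left by step down to C5.
Step in, step out in the same direction — a passing tone.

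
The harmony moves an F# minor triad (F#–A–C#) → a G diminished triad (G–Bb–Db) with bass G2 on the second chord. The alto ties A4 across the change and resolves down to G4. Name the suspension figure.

9–8 suspension.

At the second chord the bass is G2. The suspended A4 lies a ninth above the bass; after resolving down by step to G4, the interval above the bass becomes an octave.
Suspension figures are named by those two intervals: 9–8.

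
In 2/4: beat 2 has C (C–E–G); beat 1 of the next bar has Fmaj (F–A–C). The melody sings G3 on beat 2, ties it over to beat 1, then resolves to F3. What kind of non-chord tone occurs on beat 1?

The harmony at that moment is F major triad (F, A, C); G3 is not a chord tone.
It is held over (the same pitch as the preceding G3) and left by step down to F3.
Held over from the previous chord and resolving down by step — a suspension.

Suspension.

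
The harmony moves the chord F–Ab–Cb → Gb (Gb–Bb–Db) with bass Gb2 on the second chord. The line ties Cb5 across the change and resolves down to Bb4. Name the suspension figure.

At the second chord the bass is Gb2. The suspended Cb5 lies a fourth above the bass; after resolving down by step to Bb4, the interval above the bass becomes a third.
Suspension figures are named by those two intervals: 4–3.

4–3 suspension.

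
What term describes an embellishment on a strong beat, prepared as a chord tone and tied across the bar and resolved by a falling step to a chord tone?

Suspension.

Approach: by preparation — the pitch is first a chord tone, then held (tied or repeated) while the harmony changes under it. Departure: down by step. Metric position: strong.
A prepared dissonance that resolves downward by step — a suspension. (The same figure resolving upward would be a retardation.)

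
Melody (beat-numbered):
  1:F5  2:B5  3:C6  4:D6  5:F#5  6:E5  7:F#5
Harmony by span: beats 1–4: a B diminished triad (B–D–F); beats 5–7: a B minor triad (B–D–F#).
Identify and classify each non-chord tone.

C6 (beat 3) — passing tone; E5 (beat 6) — neighbor tone.

The harmony at that moment is B diminished triad (B, D, F); C6 is not a chord tone.
It is approached by step up from B5 and left by step up to D6.
Step in, step out in the same direction — a passing tone.
The harmony at that moment is B minor triad (B, D, F#); E5 is not a chord tone.
It is approached by step down from F#5 and left by step up to F#5.
Step away and step back to the same note — a neighbor tone (lower neighbor).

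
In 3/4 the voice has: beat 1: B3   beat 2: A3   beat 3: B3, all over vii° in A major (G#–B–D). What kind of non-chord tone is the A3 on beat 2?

The harmony at that moment is G# diminished triad (G#, B, D); A3 is not a chord tone.
It is approached by step down from B3 and left by step up to B3.
Step away and step back to the same note — a neighbor tone (lower neighbor).

Lower neighbor tone.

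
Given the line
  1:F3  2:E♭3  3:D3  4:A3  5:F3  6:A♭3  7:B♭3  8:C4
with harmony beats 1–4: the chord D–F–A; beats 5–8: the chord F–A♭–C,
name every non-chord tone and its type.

E♭3 (beat 2) — passing tone; B♭3 (beat 7) — passing tone.

The harmony at that moment is D minor triad (D, F, A); E♭3 is not a chord tone.
It is approached by step down from F3 and left by step down to D3.
Step in, step out in the same direction — a passing tone.
The harmony at that moment is F minor triad (F, A♭, C); B♭3 is not a chord tone.
It is approached by step up from A♭3 and left by step up to C4.
Step in, step out in the same direction — a passing tone.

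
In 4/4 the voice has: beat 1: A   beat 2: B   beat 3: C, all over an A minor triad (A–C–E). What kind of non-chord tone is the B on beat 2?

The harmony at that moment is A minor triad (A, C, E); B is not a chord tone.
It is approached by step up from A and left by step up to C.
Step in, step out in the same direction — a passing tone.

Passing tone.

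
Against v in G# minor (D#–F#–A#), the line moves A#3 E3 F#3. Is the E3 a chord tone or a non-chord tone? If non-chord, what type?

The harmony at that moment is D# minor triad (D#, F#, A#); E3 is not a chord tone.
It is approached by leap down from A#3 and left by step up to F#3.
Leap in, step out — an appoggiatura.

Non-chord tone — an appoggiatura.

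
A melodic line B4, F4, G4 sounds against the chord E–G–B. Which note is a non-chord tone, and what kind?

F4 is an appoggiatura.

The harmony at that moment is E minor triad (E, G, B); F4 is not a chord tone.
It is approached by leap down from B4 and left by step up to G4.
Leap in, step out — an appoggiatura.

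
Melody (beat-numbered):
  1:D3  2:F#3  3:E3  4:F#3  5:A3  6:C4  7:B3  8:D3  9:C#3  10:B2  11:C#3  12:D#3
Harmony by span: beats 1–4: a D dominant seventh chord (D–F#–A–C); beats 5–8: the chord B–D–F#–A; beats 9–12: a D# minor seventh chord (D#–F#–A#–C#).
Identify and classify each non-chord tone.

The harmony at that moment is D dominant seventh chord (D, F#, A, C); E3 is not a chord tone.
It is approached by step down from F#3 and left by step up to F#3.
Step away and step back to the same note — a neighbor tone (lower neighbor).
The harmony at that moment is B minor seventh chord (B, D, F#, A); C4 is not a chord tone.
It is approached by leap up from A3 and left by step down to B3.
Leap in, step out — an appoggiatura.
The harmony at that moment is D# minor seventh chord (D#, F#, A#, C#); B2 is not a chord tone.
It is approached by step down from C#3 and left by step up to C#3.
Step away and step back to the same note — a neighbor tone (lower neighbor).

E3 (beat 3) — neighbor tone; C4 (beat 6) — appoggiatura; B2 (beat 10) — neighbor tone.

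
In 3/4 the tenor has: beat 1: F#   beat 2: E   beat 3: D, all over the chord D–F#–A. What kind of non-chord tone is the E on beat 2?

Passing tone.

The harmony at that moment is D major triad (D, F#, A); E is not a chord tone.
It is approached by step down from F# and left by step down to D.
Step in, step out in the same direction — a passing tone.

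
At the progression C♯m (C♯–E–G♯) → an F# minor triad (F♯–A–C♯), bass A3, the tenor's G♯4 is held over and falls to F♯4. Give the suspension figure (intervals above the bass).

At the second chord the bass is A3. The suspended G♯4 lies a seventh above the bass; after resolving down by step to F♯4, the interval above the bass becomes a sixth.
Suspension figures are named by those two intervals: 7–6.

7–6 suspension.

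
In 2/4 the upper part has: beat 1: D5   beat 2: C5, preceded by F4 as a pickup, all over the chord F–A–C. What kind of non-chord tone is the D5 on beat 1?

Appoggiatura.

The harmony at that moment is F major triad (F, A, C); D5 is not a chord tone.
It is approached by leap up from F4 and left by step down to C5.
Leap in, step out, metrically accented — an appoggiatura.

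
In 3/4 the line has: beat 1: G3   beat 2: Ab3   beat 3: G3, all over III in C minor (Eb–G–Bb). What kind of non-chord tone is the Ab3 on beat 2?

Upper neighbor tone.

The harmony at that moment is Eb major triad (Eb, G, Bb); Ab3 is not a chord tone.
It is approached by step up from G3 and left by step down to G3.
Step away and step back to the same note — a neighbor tone (upper neighbor).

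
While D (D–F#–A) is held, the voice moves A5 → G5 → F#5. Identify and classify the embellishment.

G5 is a passing tone.

The harmony at that moment is D major triad (D, F#, A); G5 is not a chord tone.
It is approached by step down from A5 and left by step down to F#5.
Step in, step out in the same direction — a passing tone.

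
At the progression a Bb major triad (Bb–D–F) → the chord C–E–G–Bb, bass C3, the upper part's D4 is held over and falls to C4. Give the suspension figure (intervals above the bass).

At the second chord the bass is C3. The suspended D4 lies a ninth above the bass; after resolving down by step to C4, the interval above the bass becomes an octave.
Suspension figures are named by those two intervals: 9–8.

9–8 suspension.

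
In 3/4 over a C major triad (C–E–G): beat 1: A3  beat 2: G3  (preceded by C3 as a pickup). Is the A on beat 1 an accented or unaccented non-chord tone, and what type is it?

The harmony at that moment is C major triad (C, E, G); A3 is not a chord tone.
It is approached by leap up from C3 and left by step down to G3.
Leap in, step out — an appoggiatura.
It falls on the downbeat, so it is accented.

Accented appoggiatura.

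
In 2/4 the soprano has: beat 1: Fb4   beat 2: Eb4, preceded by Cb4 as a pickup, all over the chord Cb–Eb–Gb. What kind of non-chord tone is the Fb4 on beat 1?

Appoggiatura.

The harmony at that moment is Cb major triad (Cb, Eb, Gb); Fb4 is not a chord tone.
It is approached by leap up from Cb4 and left by step down to Eb4.
Leap in, step out, metrically accented — an appoggiatura.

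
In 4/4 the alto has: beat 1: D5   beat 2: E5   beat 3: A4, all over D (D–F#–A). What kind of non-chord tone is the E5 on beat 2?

The harmony at that moment is D major triad (D, F#, A); E5 is not a chord tone.
It is approached by step up from D5 and left by leap down to A4.
Step in, leap out, on a weak beat — an escape tone.

Escape tone.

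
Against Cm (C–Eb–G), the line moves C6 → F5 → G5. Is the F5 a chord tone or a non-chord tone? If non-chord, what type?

The harmony at that moment is C minor triad (C, Eb, G); F5 is not a chord tone.
It is approached by leap down from C6 and left by step up to G5.
Leap in, step out — an appoggiatura.

Non-chord tone — an appoggiatura.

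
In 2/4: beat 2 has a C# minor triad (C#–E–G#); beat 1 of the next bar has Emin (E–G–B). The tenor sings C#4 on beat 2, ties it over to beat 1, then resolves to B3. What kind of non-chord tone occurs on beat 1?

Suspension.

The harmony at that moment is E minor triad (E, G, B); C#4 is not a chord tone.
It is held over (the same pitch as the preceding C#4) and left by step down to B3.
Held over from the previous chord and resolving down by step — a suspension.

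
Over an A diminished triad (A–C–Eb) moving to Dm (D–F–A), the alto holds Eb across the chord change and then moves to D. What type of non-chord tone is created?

Eb is a suspension.

The harmony at that moment is D minor triad (D, F, A); Eb is not a chord tone.
It is held over (the same pitch as the preceding Eb) and left by step down to D.
Held over from the previous chord and resolving down by step — a suspension.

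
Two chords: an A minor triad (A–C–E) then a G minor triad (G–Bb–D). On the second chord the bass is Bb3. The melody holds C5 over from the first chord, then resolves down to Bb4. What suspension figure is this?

9–8 suspension.

At the second chord the bass is Bb3. The suspended C5 lies a ninth above the bass; after resolving down by step to Bb4, the interval above the bass becomes an octave.
Suspension figures are named by those two intervals: 9–8.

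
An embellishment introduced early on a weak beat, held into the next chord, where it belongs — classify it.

Approach: ahead of the chord change (typically by step), so it is dissonant against the current harmony. Departure: none — the same pitch is restated or held and is a chord tone of the new harmony.
Dissonant first, consonant once the harmony catches up: the note simply arrives early — an anticipation. (The reverse timing, consonant first and dissonant after the change, would be a suspension or retardation.)

Anticipation.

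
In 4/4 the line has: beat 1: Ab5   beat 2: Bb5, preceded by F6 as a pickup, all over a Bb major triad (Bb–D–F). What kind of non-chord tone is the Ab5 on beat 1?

Appoggiatura.

The harmony at that moment is Bb major triad (Bb, D, F); Ab5 is not a chord tone.
It is approached by leap down from F6 and left by step up to Bb5.
Leap in, step out, metrically accented — an appoggiatura.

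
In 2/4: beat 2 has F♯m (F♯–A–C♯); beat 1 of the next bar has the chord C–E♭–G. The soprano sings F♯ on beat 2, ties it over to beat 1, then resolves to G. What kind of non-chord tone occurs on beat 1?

The harmony at that moment is C minor triad (C, E♭, G); F♯ is not a chord tone.
It is held over (the same pitch as the preceding F♯) and left by step up to G.
Held over from the previous chord and resolving up by step — a retardation.

Retardation.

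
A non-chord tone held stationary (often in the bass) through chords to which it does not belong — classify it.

Approach: none. Departure: none — a single pitch is sustained while the chords change around it, passing through harmonies that do not contain it.
No melodic motion at all; the dissonance is created entirely by the moving harmonies against the stationary note — a pedal tone (pedal point).

Pedal tone.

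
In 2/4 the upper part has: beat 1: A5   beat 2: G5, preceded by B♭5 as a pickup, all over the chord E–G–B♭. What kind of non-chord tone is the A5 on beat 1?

The harmony at that moment is E diminished triad (E, G, B♭); A5 is not a chord tone.
It is approached by step down from B♭5 and left by step down to G5.
Step in, step out in the same direction — a passing tone.

Passing tone.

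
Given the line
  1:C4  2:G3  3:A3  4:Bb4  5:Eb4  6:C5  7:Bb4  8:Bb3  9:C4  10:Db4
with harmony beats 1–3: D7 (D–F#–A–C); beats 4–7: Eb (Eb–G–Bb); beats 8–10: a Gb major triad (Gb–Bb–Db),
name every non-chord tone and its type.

G3 (beat 2) — appoggiatura; C5 (beat 6) — appoggiatura; C4 (beat 9) — passing tone.

The harmony at that moment is D dominant seventh chord (D, F#, A, C); G3 is not a chord tone.
It is approached by leap down from C4 and left by step up to A3.
Leap in, step out — an appoggiatura.
The harmony at that moment is Eb major triad (Eb, G, Bb); C5 is not a chord tone.
It is approached by leap up from Eb4 and left by step down to Bb4.
Leap in, step out — an appoggiatura.
The harmony at that moment is Gb major triad (Gb, Bb, Db); C4 is not a chord tone.
It is approached by step up from Bb3 and left by step up to Db4.
Step in, step out in the same direction — a passing tone.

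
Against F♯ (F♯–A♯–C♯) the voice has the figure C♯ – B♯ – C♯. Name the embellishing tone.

B♯ is a neighbor tone.

The harmony at that moment is F♯ major triad (F♯, A♯, C♯); B♯ is not a chord tone.
It is approached by step down from C♯ and left by step up to C♯.
Step away and step back to the same note — a neighbor tone (lower neighbor).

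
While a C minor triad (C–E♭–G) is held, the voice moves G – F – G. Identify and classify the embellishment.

The harmony at that moment is C minor triad (C, E♭, G); F is not a chord tone.
It is approached by step down from G and left by step up to G.
Step away and step back to the same note — a neighbor tone (lower neighbor).

F is a neighbor tone.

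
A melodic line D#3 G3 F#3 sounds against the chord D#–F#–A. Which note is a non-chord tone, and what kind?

The harmony at that moment is D# diminished triad (D#, F#, A); G3 is not a chord tone.
It is approached by leap up from D#3 and left by step down to F#3.
Leap in, step out — an appoggiatura.

G3 is an appoggiatura.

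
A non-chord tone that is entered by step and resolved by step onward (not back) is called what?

Approach: by step. Departure: by step, continuing in the same direction.
Stepwise on both sides with no change of direction means the note fills in the space between two different chord tones — a passing tone. (Had it turned back to its starting note it would be a neighbor tone instead.)

Passing tone.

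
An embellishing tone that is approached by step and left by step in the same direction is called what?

Passing tone.

Approach: by step. Departure: by step, continuing in the same direction.
Stepwise on both sides with no change of direction means the note fills in the space between two different chord tones — a passing tone. (Had it turned back to its starting note it would be a neighbor tone instead.)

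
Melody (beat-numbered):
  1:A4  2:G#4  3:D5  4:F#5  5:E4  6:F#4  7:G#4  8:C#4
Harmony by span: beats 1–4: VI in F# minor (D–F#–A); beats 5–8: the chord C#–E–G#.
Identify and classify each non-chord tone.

G#4 (beat 2) — escape tone; F#4 (beat 6) — passing tone.

The harmony at that moment is D major triad (D, F#, A); G#4 is not a chord tone.
It is approached by step down from A4 and left by leap up to D5.
Step in, leap out — an escape tone.
The harmony at that moment is C# minor triad (C#, E, G#); F#4 is not a chord tone.
It is approached by step up from E4 and left by step up to G#4.
Step in, step out in the same direction — a passing tone.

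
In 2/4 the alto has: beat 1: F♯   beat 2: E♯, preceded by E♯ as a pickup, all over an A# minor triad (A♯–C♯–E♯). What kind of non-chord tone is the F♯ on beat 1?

The harmony at that moment is A♯ minor triad (A♯, C♯, E♯); F♯ is not a chord tone.
It is approached by step up from E♯ and left by step down to E♯.
Step away and step back to the same note — a neighbor tone (upper neighbor).

Upper neighbor tone.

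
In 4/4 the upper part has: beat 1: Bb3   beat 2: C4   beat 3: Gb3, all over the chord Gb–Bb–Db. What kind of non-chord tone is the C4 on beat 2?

The harmony at that moment is Gb major triad (Gb, Bb, Db); C4 is not a chord tone.
It is approached by step up from Bb3 and left by leap down to Gb3.
Step in, leap out, on a weak beat — an escape tone.

Escape tone.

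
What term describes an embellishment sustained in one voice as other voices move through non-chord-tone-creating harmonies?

Approach: none. Departure: none — a single pitch is sustained while the chords change around it, passing through harmonies that do not contain it.
No melodic motion at all; the dissonance is created entirely by the moving harmonies against the stationary note — a pedal tone (pedal point).

Pedal tone.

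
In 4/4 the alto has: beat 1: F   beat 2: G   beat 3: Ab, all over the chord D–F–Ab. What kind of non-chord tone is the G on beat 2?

Passing tone.

The harmony at that moment is D diminished triad (D, F, Ab); G is not a chord tone.
It is approached by step up from F and left by step up to Ab.
Step in, step out in the same direction — a passing tone.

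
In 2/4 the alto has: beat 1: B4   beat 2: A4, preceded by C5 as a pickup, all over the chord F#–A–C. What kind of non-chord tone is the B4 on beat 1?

Passing tone.

The harmony at that moment is F# diminished triad (F#, A, C); B4 is not a chord tone.
It is approached by step down from C5 and left by step down to A4.
Step in, step out in the same direction — a passing tone.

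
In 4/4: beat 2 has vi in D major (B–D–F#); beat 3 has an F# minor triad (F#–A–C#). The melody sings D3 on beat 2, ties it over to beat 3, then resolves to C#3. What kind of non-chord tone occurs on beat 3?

The harmony at that moment is F# minor triad (F#, A, C#); D3 is not a chord tone.
It is held over (the same pitch as the preceding D3) and left by step down to C#3.
Held over from the previous chord and resolving down by step — a suspension.

Suspension.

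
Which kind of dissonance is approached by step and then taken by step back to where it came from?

Approach: by step. Departure: by step in the opposite direction, back to the starting pitch.
Stepwise on both sides but reversing to return to the same chord tone — a neighbor tone. (Had it continued onward in the same direction it would be a passing tone instead.)

Neighbor tone.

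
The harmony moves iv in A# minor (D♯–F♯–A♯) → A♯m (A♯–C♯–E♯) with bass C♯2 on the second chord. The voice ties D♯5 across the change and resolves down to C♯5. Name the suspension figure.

At the second chord the bass is C♯2. The suspended D♯5 lies a ninth above the bass; after resolving down by step to C♯5, the interval above the bass becomes an octave.
Suspension figures are named by those two intervals: 9–8.

9–8 suspension.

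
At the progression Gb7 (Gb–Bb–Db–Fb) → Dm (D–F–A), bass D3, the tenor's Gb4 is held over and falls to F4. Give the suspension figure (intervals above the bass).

4–3 suspension.

At the second chord the bass is D3. The suspended Gb4 lies a fourth above the bass; after resolving down by step to F4, the interval above the bass becomes a third.
Suspension figures are named by those two intervals: 4–3.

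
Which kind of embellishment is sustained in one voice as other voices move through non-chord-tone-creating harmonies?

Approach: none. Departure: none — a single pitch is sustained while the chords change around it, passing through harmonies that do not contain it.
No melodic motion at all; the dissonance is created entirely by the moving harmonies against the stationary note — a pedal tone (pedal point).

Pedal tone.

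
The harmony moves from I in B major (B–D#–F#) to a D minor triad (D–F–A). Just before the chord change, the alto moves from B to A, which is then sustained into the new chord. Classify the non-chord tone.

The harmony at that moment is B major triad (B, D#, F#); A is not a chord tone.
It is approached by step down from B and then sustained as the same pitch into the next harmony.
Arriving early and becoming a chord tone when the harmony changes — an anticipation.

A is an anticipation.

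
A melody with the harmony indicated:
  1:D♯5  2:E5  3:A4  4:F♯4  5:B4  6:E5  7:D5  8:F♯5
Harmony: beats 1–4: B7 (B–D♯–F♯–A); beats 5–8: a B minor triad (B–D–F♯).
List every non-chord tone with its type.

E5 (beat 2) — escape tone; E5 (beat 6) — appoggiatura.

The harmony at that moment is B dominant seventh chord (B, D♯, F♯, A); E5 is not a chord tone.
It is approached by step up from D♯5 and left by leap down to A4.
Step in, leap out — an escape tone.
The harmony at that moment is B minor triad (B, D, F♯); E5 is not a chord tone.
It is approached by leap up from B4 and left by step down to D5.
Leap in, step out — an appoggiatura.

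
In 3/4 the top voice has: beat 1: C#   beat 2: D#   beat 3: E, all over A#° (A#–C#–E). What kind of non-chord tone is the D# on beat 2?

Passing tone.

The harmony at that moment is A# diminished triad (A#, C#, E); D# is not a chord tone.
It is approached by step up from C# and left by step up to E.
Step in, step out in the same direction — a passing tone.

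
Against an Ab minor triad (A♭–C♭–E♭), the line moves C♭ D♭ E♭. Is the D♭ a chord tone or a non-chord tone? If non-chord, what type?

Non-chord tone — a passing tone.

The harmony at that moment is A♭ minor triad (A♭, C♭, E♭); D♭ is not a chord tone.
It is approached by step up from C♭ and left by step up to E♭.
Step in, step out in the same direction — a passing tone.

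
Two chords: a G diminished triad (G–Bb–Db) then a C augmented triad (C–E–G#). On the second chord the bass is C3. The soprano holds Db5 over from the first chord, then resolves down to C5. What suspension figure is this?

At the second chord the bass is C3. The suspended Db5 lies a ninth above the bass; after resolving down by step to C5, the interval above the bass becomes an octave.
Suspension figures are named by those two intervals: 9–8.

9–8 suspension.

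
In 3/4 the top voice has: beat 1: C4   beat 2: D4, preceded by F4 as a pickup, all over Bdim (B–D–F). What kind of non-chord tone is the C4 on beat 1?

The harmony at that moment is B diminished triad (B, D, F); C4 is not a chord tone.
It is approached by leap down from F4 and left by step up to D4.
Leap in, step out, metrically accented — an appoggiatura.

Appoggiatura.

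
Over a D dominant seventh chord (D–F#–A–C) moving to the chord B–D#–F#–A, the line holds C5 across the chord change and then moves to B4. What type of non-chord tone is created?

C5 is a suspension.

The harmony at that moment is B dominant seventh chord (B, D#, F#, A); C5 is not a chord tone.
It is held over (the same pitch as the preceding C5) and left by step down to B4.
Held over from the previous chord and resolving down by step — a suspension.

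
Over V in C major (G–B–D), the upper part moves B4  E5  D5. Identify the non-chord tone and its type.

The harmony at that moment is G major triad (G, B, D); E5 is not a chord tone.
It is approached by leap up from B4 and left by step down to D5.
Leap in, step out — an appoggiatura.

E5 is an appoggiatura.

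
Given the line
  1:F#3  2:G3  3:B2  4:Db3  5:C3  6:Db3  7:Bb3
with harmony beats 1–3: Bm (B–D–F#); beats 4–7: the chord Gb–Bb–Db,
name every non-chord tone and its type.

The harmony at that moment is B minor triad (B, D, F#); G3 is not a chord tone.
It is approached by step up from F#3 and left by leap down to B2.
Step in, leap out — an escape tone.
The harmony at that moment is Gb major triad (Gb, Bb, Db); C3 is not a chord tone.
It is approached by step down from Db3 and left by step up to Db3.
Step away and step back to the same note — a neighbor tone (lower neighbor).

G3 (beat 2) — escape tone; C3 (beat 5) — neighbor tone.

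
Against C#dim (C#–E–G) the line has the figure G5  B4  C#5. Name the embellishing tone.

B4 is an appoggiatura.

The harmony at that moment is C# diminished triad (C#, E, G); B4 is not a chord tone.
It is approached by leap down from G5 and left by step up to C#5.
Leap in, step out — an appoggiatura.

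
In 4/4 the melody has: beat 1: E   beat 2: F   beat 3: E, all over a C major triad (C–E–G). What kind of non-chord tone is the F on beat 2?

The harmony at that moment is C major triad (C, E, G); F is not a chord tone.
It is approached by step up from E and left by step down to E.
Step away and step back to the same note — a neighbor tone (upper neighbor).

Upper neighbor tone.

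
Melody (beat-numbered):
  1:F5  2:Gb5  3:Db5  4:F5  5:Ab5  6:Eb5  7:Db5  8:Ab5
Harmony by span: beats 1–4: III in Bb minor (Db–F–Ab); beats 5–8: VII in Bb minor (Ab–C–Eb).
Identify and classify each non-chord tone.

The harmony at that moment is Db major triad (Db, F, Ab); Gb5 is not a chord tone.
It is approached by step up from F5 and left by leap down to Db5.
Step in, leap out — an escape tone.
The harmony at that moment is Ab major triad (Ab, C, Eb); Db5 is not a chord tone.
It is approached by step down from Eb5 and left by leap up to Ab5.
Step in, leap out — an escape tone.

Gb5 (beat 2) — escape tone; Db5 (beat 7) — escape tone.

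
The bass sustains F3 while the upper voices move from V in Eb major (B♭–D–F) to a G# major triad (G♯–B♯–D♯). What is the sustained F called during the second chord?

Pedal tone (pedal point).

The harmony at that moment is G♯ major triad (G♯, B♯, D♯); F3 is not a chord tone.
It is held over (the same pitch as the preceding F3) and then sustained as the same pitch into the next harmony.
Sustained through a change of harmony — a pedal tone.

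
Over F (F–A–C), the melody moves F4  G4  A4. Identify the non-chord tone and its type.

The harmony at that moment is F major triad (F, A, C); G4 is not a chord tone.
It is approached by step up from F4 and left by step up to A4.
Step in, step out in the same direction — a passing tone.

G4 is a passing tone.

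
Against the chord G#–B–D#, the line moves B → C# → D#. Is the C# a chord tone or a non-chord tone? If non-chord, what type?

The harmony at that moment is G# minor triad (G#, B, D#); C# is not a chord tone.
It is approached by step up from B and left by step up to D#.
Step in, step out in the same direction — a passing tone.

Non-chord tone — a passing tone.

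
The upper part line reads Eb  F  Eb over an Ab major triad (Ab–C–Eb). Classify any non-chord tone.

The harmony at that moment is Ab major triad (Ab, C, Eb); F is not a chord tone.
It is approached by step up from Eb and left by step down to Eb.
Step away and step back to the same note — a neighbor tone (upper neighbor).

F is a neighbor tone.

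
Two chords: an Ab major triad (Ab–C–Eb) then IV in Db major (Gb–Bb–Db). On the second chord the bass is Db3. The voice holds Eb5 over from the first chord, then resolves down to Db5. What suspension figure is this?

At the second chord the bass is Db3. The suspended Eb5 lies a ninth above the bass; after resolving down by step to Db5, the interval above the bass becomes an octave.
Suspension figures are named by those two intervals: 9–8.

9–8 suspension.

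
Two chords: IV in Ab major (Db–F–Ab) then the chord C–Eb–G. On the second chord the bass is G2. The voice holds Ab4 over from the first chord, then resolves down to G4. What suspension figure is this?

At the second chord the bass is G2. The suspended Ab4 lies a ninth above the bass; after resolving down by step to G4, the interval above the bass becomes an octave.
Suspension figures are named by those two intervals: 9–8.

9–8 suspension.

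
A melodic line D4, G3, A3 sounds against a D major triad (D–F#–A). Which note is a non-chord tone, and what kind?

G3 is an appoggiatura.

The harmony at that moment is D major triad (D, F#, A); G3 is not a chord tone.
It is approached by leap down from D4 and left by step up to A3.
Leap in, step out — an appoggiatura.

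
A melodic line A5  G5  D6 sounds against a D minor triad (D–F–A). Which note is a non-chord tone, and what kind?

The harmony at that moment is D minor triad (D, F, A); G5 is not a chord tone.
It is approached by step down from A5 and left by leap up to D6.
Step in, leap out — an escape tone.

G5 is an escape tone.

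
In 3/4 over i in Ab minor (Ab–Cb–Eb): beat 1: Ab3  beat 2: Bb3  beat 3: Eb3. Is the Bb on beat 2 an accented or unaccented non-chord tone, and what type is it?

The harmony at that moment is Ab minor triad (Ab, Cb, Eb); Bb3 is not a chord tone.
It is approached by step up from Ab3 and left by leap down to Eb3.
Step in, leap out — an escape tone.
It falls on a weak beat, so it is unaccented.

Unaccented escape tone.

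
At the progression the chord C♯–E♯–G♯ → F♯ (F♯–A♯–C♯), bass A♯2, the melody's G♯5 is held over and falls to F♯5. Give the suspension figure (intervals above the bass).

7–6 suspension.

At the second chord the bass is A♯2. The suspended G♯5 lies a seventh above the bass; after resolving down by step to F♯5, the interval above the bass becomes a sixth.
Suspension figures are named by those two intervals: 7–6.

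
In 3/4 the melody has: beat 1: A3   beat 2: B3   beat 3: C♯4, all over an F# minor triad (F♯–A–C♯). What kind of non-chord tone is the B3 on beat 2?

Passing tone.

The harmony at that moment is F♯ minor triad (F♯, A, C♯); B3 is not a chord tone.
It is approached by step up from A3 and left by step up to C♯4.
Step in, step out in the same direction — a passing tone.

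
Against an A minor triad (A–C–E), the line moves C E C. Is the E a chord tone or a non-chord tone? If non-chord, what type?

A minor triad contains A, C, E; E is the fifth, so it is a chord tone.

Chord tone (the fifth of A minor triad).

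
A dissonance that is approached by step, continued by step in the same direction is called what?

Passing tone.

Approach: by step. Departure: by step, continuing in the same direction.
Stepwise on both sides with no change of direction means the note fills in the space between two different chord tones — a passing tone. (Had it turned back to its starting note it would be a neighbor tone instead.)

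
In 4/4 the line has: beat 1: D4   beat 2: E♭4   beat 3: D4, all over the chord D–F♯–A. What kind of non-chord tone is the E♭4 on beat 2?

The harmony at that moment is D major triad (D, F♯, A); E♭4 is not a chord tone.
It is approached by step up from D4 and left by step down to D4.
Step away and step back to the same note — a neighbor tone (upper neighbor).

Upper neighbor tone.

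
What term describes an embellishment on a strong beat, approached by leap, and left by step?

Appoggiatura.

Approach: by leap. Departure: by step. Metric position: strong.
Leap in, step out, in a metrically strong position — an appoggiatura. (It is the mirror image of the escape tone, which steps in and leaps out from a weak position.)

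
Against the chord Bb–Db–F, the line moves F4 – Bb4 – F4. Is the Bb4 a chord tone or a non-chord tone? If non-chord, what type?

Chord tone (the root of Bb minor triad).

Bb minor triad contains Bb, Db, F; Bb is the root, so it is a chord tone.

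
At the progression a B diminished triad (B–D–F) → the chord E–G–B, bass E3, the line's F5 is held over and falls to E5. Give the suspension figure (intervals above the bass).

At the second chord the bass is E3. The suspended F5 lies a ninth above the bass; after resolving down by step to E5, the interval above the bass becomes an octave.
Suspension figures are named by those two intervals: 9–8.

9–8 suspension.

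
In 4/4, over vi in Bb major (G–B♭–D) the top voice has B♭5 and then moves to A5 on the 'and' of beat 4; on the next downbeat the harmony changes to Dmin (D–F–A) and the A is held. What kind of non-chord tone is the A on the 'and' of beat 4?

Anticipation.

The harmony at that moment is G minor triad (G, B♭, D); A5 is not a chord tone.
It is approached by step down from B♭5 and then sustained as the same pitch into the next harmony.
Arriving early and becoming a chord tone when the harmony changes — an anticipation.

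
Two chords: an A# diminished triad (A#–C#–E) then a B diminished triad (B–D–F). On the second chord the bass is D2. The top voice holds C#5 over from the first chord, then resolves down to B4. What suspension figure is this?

At the second chord the bass is D2. The suspended C#5 lies a seventh above the bass; after resolving down by step to B4, the interval above the bass becomes a sixth.
Suspension figures are named by those two intervals: 7–6.

7–6 suspension.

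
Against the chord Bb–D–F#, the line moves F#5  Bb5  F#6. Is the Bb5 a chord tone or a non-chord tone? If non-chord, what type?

Bb augmented triad contains Bb, D, F#; Bb is the root, so it is a chord tone.

Chord tone (the root of Bb augmented triad).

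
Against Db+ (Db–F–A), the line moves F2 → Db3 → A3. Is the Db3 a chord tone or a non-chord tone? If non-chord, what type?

Chord tone (the root of Db augmented triad).

Db augmented triad contains Db, F, A; Db is the root, so it is a chord tone.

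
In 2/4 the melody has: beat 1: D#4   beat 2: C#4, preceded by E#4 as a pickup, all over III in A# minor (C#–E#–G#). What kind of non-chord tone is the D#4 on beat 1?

The harmony at that moment is C# major triad (C#, E#, G#); D#4 is not a chord tone.
It is approached by step down from E#4 and left by step down to C#4.
Step in, step out in the same direction — a passing tone.

Passing tone.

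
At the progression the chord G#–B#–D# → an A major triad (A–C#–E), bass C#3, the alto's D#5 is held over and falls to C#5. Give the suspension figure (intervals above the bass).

9–8 suspension.

At the second chord the bass is C#3. The suspended D#5 lies a ninth above the bass; after resolving down by step to C#5, the interval above the bass becomes an octave.
Suspension figures are named by those two intervals: 9–8.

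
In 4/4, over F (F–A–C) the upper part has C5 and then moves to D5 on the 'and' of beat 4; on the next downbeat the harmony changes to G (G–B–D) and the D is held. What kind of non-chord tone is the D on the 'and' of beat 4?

The harmony at that moment is F major triad (F, A, C); D5 is not a chord tone.
It is approached by step up from C5 and then sustained as the same pitch into the next harmony.
Arriving early and becoming a chord tone when the harmony changes — an anticipation.

Anticipation.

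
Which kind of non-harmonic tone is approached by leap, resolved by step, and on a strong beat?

Approach: by leap. Departure: by step. Metric position: strong.
Leap in, step out, in a metrically strong position — an appoggiatura. (It is the mirror image of the escape tone, which steps in and leaps out from a weak position.)

Appoggiatura.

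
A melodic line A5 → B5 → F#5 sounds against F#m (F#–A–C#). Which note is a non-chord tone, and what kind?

B5 is an escape tone.

The harmony at that moment is F# minor triad (F#, A, C#); B5 is not a chord tone.
It is approached by step up from A5 and left by leap down to F#5.
Step in, leap out — an escape tone.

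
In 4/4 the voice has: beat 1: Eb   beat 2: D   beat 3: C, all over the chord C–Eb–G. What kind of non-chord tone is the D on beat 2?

Passing tone.

The harmony at that moment is C minor triad (C, Eb, G); D is not a chord tone.
It is approached by step down from Eb and left by step down to C.
Step in, step out in the same direction — a passing tone.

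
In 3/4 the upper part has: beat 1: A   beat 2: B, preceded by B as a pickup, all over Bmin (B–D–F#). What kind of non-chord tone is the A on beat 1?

Lower neighbor tone.

The harmony at that moment is B minor triad (B, D, F#); A is not a chord tone.
It is approached by step down from B and left by step up to B.
Step away and step back to the same note — a neighbor tone (lower neighbor).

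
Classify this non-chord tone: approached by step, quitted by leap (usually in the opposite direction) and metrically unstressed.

Escape tone.

Approach: by step. Departure: by leap. Metric position: weak.
Step in, leap out, from a weak position — an escape tone (échappée). (It is the mirror image of the appoggiatura, which leaps in and steps out on a strong beat.)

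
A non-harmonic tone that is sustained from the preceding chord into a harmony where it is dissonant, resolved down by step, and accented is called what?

Suspension.

Approach: by preparation — the pitch is first a chord tone, then held (tied or repeated) while the harmony changes under it. Departure: down by step. Metric position: strong.
A prepared dissonance that resolves downward by step — a suspension. (The same figure resolving upward would be a retardation.)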